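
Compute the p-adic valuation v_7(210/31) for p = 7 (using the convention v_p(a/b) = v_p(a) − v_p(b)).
v_7(210/31) = 1

Factor powers of 7 from the numerator and denominator of the reduced fraction: 210 = 7^1 · 30 and 31 = 7^0 · 31. Apply v_p(a/b) = v_p(a) − v_p(b): v_7(210/31) = 1 − 0 = 1.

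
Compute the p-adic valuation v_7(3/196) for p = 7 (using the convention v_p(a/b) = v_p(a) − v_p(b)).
v_7(3/196) = -2

Factor powers of 7 from the numerator and denominator of the reduced fraction: 3 = 7^0 · 3 and 196 = 7^2 · 4. Apply v_p(a/b) = v_p(a) − v_p(b): v_7(3/196) = 0 − 2 = -2.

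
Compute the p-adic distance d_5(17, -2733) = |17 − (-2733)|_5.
d_5(17, -2733) = 1/125

Step 1 — x − y = 17 − (-2733) = 2750. Step 2 — v_5(2750) = 3 (factor: 2750 = (5^3 · 22); the sign does not affect v_p). Step 3 — |x − y|_5 = 5^{-3} = 1/125.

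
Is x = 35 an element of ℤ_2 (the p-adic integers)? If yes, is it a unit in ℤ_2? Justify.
x ∈ ℤ_2^× (unit); v_2(x) = 0

ℤ_2 = {x ∈ ℚ_2 : v_2(x) ≥ 0} and ℤ_2^× = {x ∈ ℤ_2 : v_2(x) = 0}. Here v_2(35) = v_2(num) − v_2(den) = 0; compare against these criteria.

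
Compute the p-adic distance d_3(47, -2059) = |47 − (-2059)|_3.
d_3(47, -2059) = 1/81

Step 1 — x − y = 47 − (-2059) = 2106. Step 2 — v_3(2106) = 4 (factor: 2106 = (3^4 · 26); the sign does not affect v_p). Step 3 — |x − y|_3 = 3^{-4} = 1/81.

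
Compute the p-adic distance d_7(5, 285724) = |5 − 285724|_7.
d_7(5, 285724) = 1/16807

Step 1 — x − y = 5 − 285724 = -285719. Step 2 — v_7(-285719) = 5 (factor: -285719 = −(7^5 · 17); the sign does not affect v_p). Step 3 — |x − y|_7 = 7^{-5} = 1/16807.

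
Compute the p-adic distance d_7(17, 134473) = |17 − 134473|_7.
d_7(17, 134473) = 1/16807

Step 1 — x − y = 17 − 134473 = -134456. Step 2 — v_7(-134456) = 5 (factor: -134456 = −(7^5 · 8); the sign does not affect v_p). Step 3 — |x − y|_7 = 7^{-5} = 1/16807.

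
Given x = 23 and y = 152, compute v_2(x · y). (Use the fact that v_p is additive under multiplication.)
v_2(3496) = 3

v_p(x) = 0 (factor: 23 = 2^0 · 23); v_p(y) = 3 (factor: 152 = 2^3 · 19). Additivity: v_p(xy) = v_p(x) + v_p(y) = 0 + 3 = 3. (Direct check: xy = 3496 = 2^3 · (437).)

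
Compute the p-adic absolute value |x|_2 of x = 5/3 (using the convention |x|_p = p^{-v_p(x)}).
|5/3|_2 = 1

Step 1 — compute v_2(x) by factoring powers of 2 out of the numerator and denominator: v_2(5/3) = 0. Step 2 — apply |x|_p = p^{-v_p(x)} = 2^{0} = 1.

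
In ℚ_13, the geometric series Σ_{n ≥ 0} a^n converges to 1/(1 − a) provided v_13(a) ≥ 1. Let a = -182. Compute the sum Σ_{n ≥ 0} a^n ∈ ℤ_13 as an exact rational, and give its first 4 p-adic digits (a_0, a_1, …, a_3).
Σ a^n = 1/(1 − a) = 1/183;  first 4 digits = (1, 12, 12, 0)

v_13(a) = 1 ≥ 1, so the series converges in ℤ_13 to 1/(1 − a) = 1/(1 − (-182)) = 1/183. Expand this rational in ℤ_13: compute digits iteratively via d_i = x_i mod 13, x_{i+1} = (x_i − d_i)/13. The first 4 digits are (1, 12, 12, 0).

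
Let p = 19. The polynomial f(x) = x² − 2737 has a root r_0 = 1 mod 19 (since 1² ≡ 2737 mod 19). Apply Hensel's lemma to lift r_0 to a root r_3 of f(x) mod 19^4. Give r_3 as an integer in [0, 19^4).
r_3 = 19058 (mod 130321)

Hensel's recurrence: r_{i+1} = r_i − f(r_i)·(f′(r_i))^{-1} mod 19^{i+2}, with f′(x) = 2x. Iterate:
  r_0 = 1 (mod 19)
  r_1 = 286 (mod 361)
  r_2 = 5340 (mod 6859)
  r_3 = 19058 (mod 130321)
Final: r_3 = 19058, and one checks f(r_3) ≡ 0 mod 19^4.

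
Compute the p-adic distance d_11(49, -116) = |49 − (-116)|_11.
d_11(49, -116) = 1/11

Step 1 — x − y = 49 − (-116) = 165. Step 2 — v_11(165) = 1 (factor: 165 = (11^1 · 15); the sign does not affect v_p). Step 3 — |x − y|_11 = 11^{-1} = 1/11.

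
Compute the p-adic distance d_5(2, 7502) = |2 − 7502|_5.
d_5(2, 7502) = 1/625

Step 1 — x − y = 2 − 7502 = -7500. Step 2 — v_5(-7500) = 4 (factor: -7500 = −(5^4 · 12); the sign does not affect v_p). Step 3 — |x − y|_5 = 5^{-4} = 1/625.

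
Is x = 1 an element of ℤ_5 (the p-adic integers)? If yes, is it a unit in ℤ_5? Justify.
x ∈ ℤ_5^× (unit); v_5(x) = 0

ℤ_5 = {x ∈ ℚ_5 : v_5(x) ≥ 0} and ℤ_5^× = {x ∈ ℤ_5 : v_5(x) = 0}. Here v_5(1) = v_5(num) − v_5(den) = 0; compare against these criteria.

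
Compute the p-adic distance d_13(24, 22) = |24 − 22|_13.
d_13(24, 22) = 1

Step 1 — x − y = 24 − 22 = 2. Step 2 — v_13(2) = 0 (factor: 2 = (13^0 · 2); the sign does not affect v_p). Step 3 — |x − y|_13 = 13^{0} = 1.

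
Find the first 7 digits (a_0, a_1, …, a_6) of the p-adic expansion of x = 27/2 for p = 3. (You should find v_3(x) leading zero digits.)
(a_0, …, a_6) = (0, 0, 0, 2, 1, 1, 1)

v_3(27/2) = 3, so a_0 = ... = a_2 = 0. Factor out: x = 3^3 · u with u = 1/2 a unit in ℤ_3. Expand u iteratively via a_{v+i} = u_i mod 3, u_{i+1} = (u_i − a_{v+i})/3:
  u_0 = 1/2;  a_3 = 2;  u_1 = (u_0 − 2)/3 = -1/2
  u_1 = -1/2;  a_4 = 1;  u_2 = (u_1 − 1)/3 = -1/2
  u_2 = -1/2;  a_5 = 1;  u_3 = (u_2 − 1)/3 = -1/2
  u_3 = -1/2;  a_6 = 1;  u_4 = (u_3 − 1)/3 = -1/2
Digits: (0, 0, 0, 2, 1, 1, 1).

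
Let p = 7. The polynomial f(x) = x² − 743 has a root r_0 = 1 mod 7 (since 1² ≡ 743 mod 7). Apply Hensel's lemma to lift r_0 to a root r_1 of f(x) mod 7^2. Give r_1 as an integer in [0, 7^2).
r_1 = 29 (mod 49)

Hensel's recurrence: r_{i+1} = r_i − f(r_i)·(f′(r_i))^{-1} mod 7^{i+2}, with f′(x) = 2x. Iterate:
  r_0 = 1 (mod 7)
  r_1 = 29 (mod 49)
Final: r_1 = 29, and one checks f(r_1) ≡ 0 mod 7^2.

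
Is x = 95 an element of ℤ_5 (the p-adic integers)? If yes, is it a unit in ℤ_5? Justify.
x ∈ ℤ_5 but not a unit; v_5(x) = 1 > 0

ℤ_5 = {x ∈ ℚ_5 : v_5(x) ≥ 0} and ℤ_5^× = {x ∈ ℤ_5 : v_5(x) = 0}. Here v_5(95) = v_5(num) − v_5(den) = 1; compare against these criteria.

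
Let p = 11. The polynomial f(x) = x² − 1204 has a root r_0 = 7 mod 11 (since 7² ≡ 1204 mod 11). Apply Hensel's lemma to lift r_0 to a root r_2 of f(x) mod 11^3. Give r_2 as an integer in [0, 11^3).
r_2 = 150 (mod 1331)

Hensel's recurrence: r_{i+1} = r_i − f(r_i)·(f′(r_i))^{-1} mod 11^{i+2}, with f′(x) = 2x. Iterate:
  r_0 = 7 (mod 11)
  r_1 = 29 (mod 121)
  r_2 = 150 (mod 1331)
Final: r_2 = 150, and one checks f(r_2) ≡ 0 mod 11^3.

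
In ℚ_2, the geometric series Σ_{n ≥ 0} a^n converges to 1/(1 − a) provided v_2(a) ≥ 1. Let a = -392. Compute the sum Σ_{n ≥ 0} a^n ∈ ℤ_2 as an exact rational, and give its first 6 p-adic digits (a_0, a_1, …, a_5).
Σ a^n = 1/(1 − a) = 1/393;  first 6 digits = (1, 0, 0, 1, 1, 1)

v_2(a) = 3 ≥ 1, so the series converges in ℤ_2 to 1/(1 − a) = 1/(1 − (-392)) = 1/393. Expand this rational in ℤ_2: compute digits iteratively via d_i = x_i mod 2, x_{i+1} = (x_i − d_i)/2. The first 6 digits are (1, 0, 0, 1, 1, 1).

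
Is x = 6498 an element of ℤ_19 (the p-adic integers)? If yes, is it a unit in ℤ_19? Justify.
x ∈ ℤ_19 but not a unit; v_19(x) = 2 > 0

ℤ_19 = {x ∈ ℚ_19 : v_19(x) ≥ 0} and ℤ_19^× = {x ∈ ℤ_19 : v_19(x) = 0}. Here v_19(6498) = v_19(num) − v_19(den) = 2; compare against these criteria.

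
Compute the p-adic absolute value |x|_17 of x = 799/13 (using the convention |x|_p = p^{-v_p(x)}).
|799/13|_17 = 1/17

Step 1 — compute v_17(x) by factoring powers of 17 out of the numerator and denominator: v_17(799/13) = 1. Step 2 — apply |x|_p = p^{-v_p(x)} = 17^{-1} = 1/17.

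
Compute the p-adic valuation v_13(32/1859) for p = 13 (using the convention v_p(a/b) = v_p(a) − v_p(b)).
v_13(32/1859) = -2

Factor powers of 13 from the numerator and denominator of the reduced fraction: 32 = 13^0 · 32 and 1859 = 13^2 · 11. Apply v_p(a/b) = v_p(a) − v_p(b): v_13(32/1859) = 0 − 2 = -2.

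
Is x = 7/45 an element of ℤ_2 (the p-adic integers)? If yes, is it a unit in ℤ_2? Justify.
x ∈ ℤ_2^× (unit); v_2(x) = 0

ℤ_2 = {x ∈ ℚ_2 : v_2(x) ≥ 0} and ℤ_2^× = {x ∈ ℤ_2 : v_2(x) = 0}. Here v_2(7/45) = v_2(num) − v_2(den) = 0; compare against these criteria.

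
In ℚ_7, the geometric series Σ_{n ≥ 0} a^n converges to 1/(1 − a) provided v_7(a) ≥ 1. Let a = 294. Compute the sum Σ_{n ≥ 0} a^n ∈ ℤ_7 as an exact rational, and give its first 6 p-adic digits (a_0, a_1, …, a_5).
Σ a^n = 1/(1 − a) = -1/293;  first 6 digits = (1, 0, 6, 0, 1, 5)

v_7(a) = 2 ≥ 1, so the series converges in ℤ_7 to 1/(1 − a) = 1/(1 − 294) = -1/293. Expand this rational in ℤ_7: compute digits iteratively via d_i = x_i mod 7, x_{i+1} = (x_i − d_i)/7. The first 6 digits are (1, 0, 6, 0, 1, 5).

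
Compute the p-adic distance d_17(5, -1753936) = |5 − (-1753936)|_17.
d_17(5, -1753936) = 1/83521

Step 1 — x − y = 5 − (-1753936) = 1753941. Step 2 — v_17(1753941) = 4 (factor: 1753941 = (17^4 · 21); the sign does not affect v_p). Step 3 — |x − y|_17 = 17^{-4} = 1/83521.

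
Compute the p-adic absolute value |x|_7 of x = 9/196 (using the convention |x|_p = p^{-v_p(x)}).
|9/196|_7 = 49

Step 1 — compute v_7(x) by factoring powers of 7 out of the numerator and denominator: v_7(9/196) = -2. Step 2 — apply |x|_p = p^{-v_p(x)} = 7^{2} = 49.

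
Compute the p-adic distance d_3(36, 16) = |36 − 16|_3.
d_3(36, 16) = 1

Step 1 — x − y = 36 − 16 = 20. Step 2 — v_3(20) = 0 (factor: 20 = (3^0 · 20); the sign does not affect v_p). Step 3 — |x − y|_3 = 3^{0} = 1.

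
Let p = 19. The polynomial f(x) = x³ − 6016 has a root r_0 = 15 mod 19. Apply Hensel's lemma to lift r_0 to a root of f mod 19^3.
r_2 = 5658 (mod 6859)

Hensel: r_{i+1} = r_i − f(r_i)/f′(r_i) mod 19^{i+2}, where f′(x) = 3x². Iterate:
  r_0 = 15 (mod 19)
  r_1 = 243 (mod 361)
  r_2 = 5658 (mod 6859)
Final: r = 5658 with f(r) ≡ 0 mod 19^3.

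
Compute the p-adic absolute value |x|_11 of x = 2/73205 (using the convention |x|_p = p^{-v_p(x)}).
|2/73205|_11 = 14641

Step 1 — compute v_11(x) by factoring powers of 11 out of the numerator and denominator: v_11(2/73205) = -4. Step 2 — apply |x|_p = p^{-v_p(x)} = 11^{4} = 14641.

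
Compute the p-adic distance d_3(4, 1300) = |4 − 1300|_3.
d_3(4, 1300) = 1/81

Step 1 — x − y = 4 − 1300 = -1296. Step 2 — v_3(-1296) = 4 (factor: -1296 = −(3^4 · 16); the sign does not affect v_p). Step 3 — |x − y|_3 = 3^{-4} = 1/81.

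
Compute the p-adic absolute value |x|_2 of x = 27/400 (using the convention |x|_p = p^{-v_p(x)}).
|27/400|_2 = 16

Step 1 — compute v_2(x) by factoring powers of 2 out of the numerator and denominator: v_2(27/400) = -4. Step 2 — apply |x|_p = p^{-v_p(x)} = 2^{4} = 16.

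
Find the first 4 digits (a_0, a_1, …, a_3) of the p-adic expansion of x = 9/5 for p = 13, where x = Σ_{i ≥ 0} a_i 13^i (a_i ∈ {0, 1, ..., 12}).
(a_0, …, a_3) = (7, 10, 7, 2)

v_13(9/5) = 0 (numerator and denominator both coprime to 13), so x ∈ ℤ_13^×. Compute digits iteratively via a_i = x_i mod 13, x_{i+1} = (x_i − a_i)/13, with x_0 = x:
  x_0 = 9/5;  a_0 = 7;  x_1 = (x_0 − 7)/13 = -2/5
  x_1 = -2/5;  a_1 = 10;  x_2 = (x_1 − 10)/13 = -4/5
  x_2 = -4/5;  a_2 = 7;  x_3 = (x_2 − 7)/13 = -3/5
  x_3 = -3/5;  a_3 = 2;  x_4 = (x_3 − 2)/13 = -1/5
Digits: (7, 10, 7, 2).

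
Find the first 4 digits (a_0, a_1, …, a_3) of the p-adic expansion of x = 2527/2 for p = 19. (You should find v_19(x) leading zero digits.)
(a_0, …, a_3) = (0, 0, 13, 9)

v_19(2527/2) = 2, so a_0 = ... = a_1 = 0. Factor out: x = 19^2 · u with u = 7/2 a unit in ℤ_19. Expand u iteratively via a_{v+i} = u_i mod 19, u_{i+1} = (u_i − a_{v+i})/19:
  u_0 = 7/2;  a_2 = 13;  u_1 = (u_0 − 13)/19 = -1/2
  u_1 = -1/2;  a_3 = 9;  u_2 = (u_1 − 9)/19 = -1/2
Digits: (0, 0, 13, 9).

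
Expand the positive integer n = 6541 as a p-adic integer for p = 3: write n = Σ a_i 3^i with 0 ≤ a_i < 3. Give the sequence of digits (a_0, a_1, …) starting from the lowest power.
(a_0, a_1, …) = (1, 2, 0, 2, 2, 2, 2, 2)

Repeated division by 3 gives the digits low-to-high: 6541 = 1 + 2·3^1 + 2·3^3 + 2·3^4 + 2·3^5 + 2·3^6 + 2·3^7. Digit sequence: (1, 2, 0, 2, 2, 2, 2, 2).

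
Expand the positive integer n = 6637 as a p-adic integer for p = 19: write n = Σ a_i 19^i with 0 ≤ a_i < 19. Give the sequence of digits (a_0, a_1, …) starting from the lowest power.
(a_0, a_1, …) = (6, 7, 18)

Repeated division by 19 gives the digits low-to-high: 6637 = 6 + 7·19^1 + 18·19^2. Digit sequence: (6, 7, 18).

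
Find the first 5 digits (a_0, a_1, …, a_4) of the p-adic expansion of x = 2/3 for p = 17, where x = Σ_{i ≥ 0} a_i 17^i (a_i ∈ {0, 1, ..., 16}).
(a_0, …, a_4) = (12, 5, 11, 5, 11)

v_17(2/3) = 0 (numerator and denominator both coprime to 17), so x ∈ ℤ_17^×. Compute digits iteratively via a_i = x_i mod 17, x_{i+1} = (x_i − a_i)/17, with x_0 = x:
  x_0 = 2/3;  a_0 = 12;  x_1 = (x_0 − 12)/17 = -2/3
  x_1 = -2/3;  a_1 = 5;  x_2 = (x_1 − 5)/17 = -1/3
  x_2 = -1/3;  a_2 = 11;  x_3 = (x_2 − 11)/17 = -2/3
  x_3 = -2/3;  a_3 = 5;  x_4 = (x_3 − 5)/17 = -1/3
  x_4 = -1/3;  a_4 = 11;  x_5 = (x_4 − 11)/17 = -2/3
Digits: (12, 5, 11, 5, 11).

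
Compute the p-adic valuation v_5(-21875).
v_5(-21875) = 5

v_5(n) is the largest exponent k such that 5^k divides n. Factor out: -21875 = -5^5 · 7. (Sign doesn't affect v_p.) So v_5(-21875) = 5.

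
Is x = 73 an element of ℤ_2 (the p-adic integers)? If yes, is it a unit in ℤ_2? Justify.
x ∈ ℤ_2^× (unit); v_2(x) = 0

ℤ_2 = {x ∈ ℚ_2 : v_2(x) ≥ 0} and ℤ_2^× = {x ∈ ℤ_2 : v_2(x) = 0}. Here v_2(73) = v_2(num) − v_2(den) = 0; compare against these criteria.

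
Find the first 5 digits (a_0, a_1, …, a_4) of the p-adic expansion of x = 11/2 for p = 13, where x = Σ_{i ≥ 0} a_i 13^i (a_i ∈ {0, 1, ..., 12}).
(a_0, …, a_4) = (12, 6, 6, 6, 6)

v_13(11/2) = 0 (numerator and denominator both coprime to 13), so x ∈ ℤ_13^×. Compute digits iteratively via a_i = x_i mod 13, x_{i+1} = (x_i − a_i)/13, with x_0 = x:
  x_0 = 11/2;  a_0 = 12;  x_1 = (x_0 − 12)/13 = -1/2
  x_1 = -1/2;  a_1 = 6;  x_2 = (x_1 − 6)/13 = -1/2
  x_2 = -1/2;  a_2 = 6;  x_3 = (x_2 − 6)/13 = -1/2
  x_3 = -1/2;  a_3 = 6;  x_4 = (x_3 − 6)/13 = -1/2
  x_4 = -1/2;  a_4 = 6;  x_5 = (x_4 − 6)/13 = -1/2
Digits: (12, 6, 6, 6, 6).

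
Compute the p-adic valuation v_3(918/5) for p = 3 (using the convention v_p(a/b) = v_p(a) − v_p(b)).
v_3(918/5) = 3

Factor powers of 3 from the numerator and denominator of the reduced fraction: 918 = 3^3 · 34 and 5 = 3^0 · 5. Apply v_p(a/b) = v_p(a) − v_p(b): v_3(918/5) = 3 − 0 = 3.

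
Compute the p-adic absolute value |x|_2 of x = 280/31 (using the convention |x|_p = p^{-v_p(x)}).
|280/31|_2 = 1/8

Step 1 — compute v_2(x) by factoring powers of 2 out of the numerator and denominator: v_2(280/31) = 3. Step 2 — apply |x|_p = p^{-v_p(x)} = 2^{-3} = 1/8.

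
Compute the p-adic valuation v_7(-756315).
v_7(-756315) = 5

v_7(n) is the largest exponent k such that 7^k divides n. Factor out: -756315 = -7^5 · 45. (Sign doesn't affect v_p.) So v_7(-756315) = 5.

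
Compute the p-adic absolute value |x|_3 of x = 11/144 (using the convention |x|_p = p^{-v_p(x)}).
|11/144|_3 = 9

Step 1 — compute v_3(x) by factoring powers of 3 out of the numerator and denominator: v_3(11/144) = -2. Step 2 — apply |x|_p = p^{-v_p(x)} = 3^{2} = 9.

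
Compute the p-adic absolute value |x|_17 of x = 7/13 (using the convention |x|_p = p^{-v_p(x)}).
|7/13|_17 = 1

Step 1 — compute v_17(x) by factoring powers of 17 out of the numerator and denominator: v_17(7/13) = 0. Step 2 — apply |x|_p = p^{-v_p(x)} = 17^{0} = 1.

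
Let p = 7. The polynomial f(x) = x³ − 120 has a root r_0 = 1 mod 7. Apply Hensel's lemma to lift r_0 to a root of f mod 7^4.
r_3 = 106 (mod 2401)

Hensel: r_{i+1} = r_i − f(r_i)/f′(r_i) mod 7^{i+2}, where f′(x) = 3x². Iterate:
  r_0 = 1 (mod 7)
  r_1 = 8 (mod 49)
  r_2 = 106 (mod 343)
  r_3 = 106 (mod 2401)
Final: r = 106 with f(r) ≡ 0 mod 7^4.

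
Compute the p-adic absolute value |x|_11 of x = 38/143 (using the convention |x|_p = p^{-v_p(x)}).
|38/143|_11 = 11

Step 1 — compute v_11(x) by factoring powers of 11 out of the numerator and denominator: v_11(38/143) = -1. Step 2 — apply |x|_p = p^{-v_p(x)} = 11^{1} = 11.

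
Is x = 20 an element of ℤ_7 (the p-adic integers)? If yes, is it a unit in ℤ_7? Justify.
x ∈ ℤ_7^× (unit); v_7(x) = 0

ℤ_7 = {x ∈ ℚ_7 : v_7(x) ≥ 0} and ℤ_7^× = {x ∈ ℤ_7 : v_7(x) = 0}. Here v_7(20) = v_7(num) − v_7(den) = 0; compare against these criteria.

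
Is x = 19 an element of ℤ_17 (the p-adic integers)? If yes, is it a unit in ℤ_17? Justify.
x ∈ ℤ_17^× (unit); v_17(x) = 0

ℤ_17 = {x ∈ ℚ_17 : v_17(x) ≥ 0} and ℤ_17^× = {x ∈ ℤ_17 : v_17(x) = 0}. Here v_17(19) = v_17(num) − v_17(den) = 0; compare against these criteria.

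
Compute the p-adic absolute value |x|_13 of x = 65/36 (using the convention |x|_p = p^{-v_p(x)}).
|65/36|_13 = 1/13

Step 1 — compute v_13(x) by factoring powers of 13 out of the numerator and denominator: v_13(65/36) = 1. Step 2 — apply |x|_p = p^{-v_p(x)} = 13^{-1} = 1/13.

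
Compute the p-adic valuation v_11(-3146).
v_11(-3146) = 2

v_11(n) is the largest exponent k such that 11^k divides n. Factor out: -3146 = -11^2 · 26. (Sign doesn't affect v_p.) So v_11(-3146) = 2.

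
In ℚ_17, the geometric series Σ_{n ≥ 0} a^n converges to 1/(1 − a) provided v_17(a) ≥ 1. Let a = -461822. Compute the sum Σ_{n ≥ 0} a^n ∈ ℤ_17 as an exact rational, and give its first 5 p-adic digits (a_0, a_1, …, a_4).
Σ a^n = 1/(1 − a) = 1/461823;  first 5 digits = (1, 0, 0, 8, 11)

v_17(a) = 3 ≥ 1, so the series converges in ℤ_17 to 1/(1 − a) = 1/(1 − (-461822)) = 1/461823. Expand this rational in ℤ_17: compute digits iteratively via d_i = x_i mod 17, x_{i+1} = (x_i − d_i)/17. The first 5 digits are (1, 0, 0, 8, 11).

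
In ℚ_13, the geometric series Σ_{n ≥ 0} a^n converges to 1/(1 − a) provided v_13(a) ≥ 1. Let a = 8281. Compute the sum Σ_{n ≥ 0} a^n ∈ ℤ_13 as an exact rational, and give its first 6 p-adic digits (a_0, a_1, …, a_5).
Σ a^n = 1/(1 − a) = -1/8280;  first 6 digits = (1, 0, 10, 3, 9, 2)

v_13(a) = 2 ≥ 1, so the series converges in ℤ_13 to 1/(1 − a) = 1/(1 − 8281) = -1/8280. Expand this rational in ℤ_13: compute digits iteratively via d_i = x_i mod 13, x_{i+1} = (x_i − d_i)/13. The first 6 digits are (1, 0, 10, 3, 9, 2).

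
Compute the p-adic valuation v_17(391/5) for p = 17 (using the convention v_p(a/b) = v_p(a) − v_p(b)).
v_17(391/5) = 1

Factor powers of 17 from the numerator and denominator of the reduced fraction: 391 = 17^1 · 23 and 5 = 17^0 · 5. Apply v_p(a/b) = v_p(a) − v_p(b): v_17(391/5) = 1 − 0 = 1.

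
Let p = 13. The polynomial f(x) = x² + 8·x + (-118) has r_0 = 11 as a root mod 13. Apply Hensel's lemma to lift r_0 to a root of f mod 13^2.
r_1 = 115 (mod 169)

Hensel: r_{i+1} = r_i − f(r_i)·(f′(r_i))^{-1} mod 13^{i+2}, f′(x) = 2x + 8. Iterate:
  r_0 = 11 (mod 13)
  r_1 = 115 (mod 169)
Final: r = 115 satisfies f(r) ≡ 0 mod 13^2.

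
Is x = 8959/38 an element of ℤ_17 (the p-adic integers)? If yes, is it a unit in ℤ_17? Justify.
x ∈ ℤ_17 but not a unit; v_17(x) = 2 > 0

ℤ_17 = {x ∈ ℚ_17 : v_17(x) ≥ 0} and ℤ_17^× = {x ∈ ℤ_17 : v_17(x) = 0}. Here v_17(8959/38) = v_17(num) − v_17(den) = 2; compare against these criteria.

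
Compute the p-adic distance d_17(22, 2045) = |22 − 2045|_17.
d_17(22, 2045) = 1/289

Step 1 — x − y = 22 − 2045 = -2023. Step 2 — v_17(-2023) = 2 (factor: -2023 = −(17^2 · 7); the sign does not affect v_p). Step 3 — |x − y|_17 = 17^{-2} = 1/289.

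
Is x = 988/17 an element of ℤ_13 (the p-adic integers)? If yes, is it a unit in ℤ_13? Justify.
x ∈ ℤ_13 but not a unit; v_13(x) = 1 > 0

ℤ_13 = {x ∈ ℚ_13 : v_13(x) ≥ 0} and ℤ_13^× = {x ∈ ℤ_13 : v_13(x) = 0}. Here v_13(988/17) = v_13(num) − v_13(den) = 1; compare against these criteria.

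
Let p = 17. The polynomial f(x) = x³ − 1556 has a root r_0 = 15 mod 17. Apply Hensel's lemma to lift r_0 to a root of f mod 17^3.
r_2 = 2344 (mod 4913)

Hensel: r_{i+1} = r_i − f(r_i)/f′(r_i) mod 17^{i+2}, where f′(x) = 3x². Iterate:
  r_0 = 15 (mod 17)
  r_1 = 32 (mod 289)
  r_2 = 2344 (mod 4913)
Final: r = 2344 with f(r) ≡ 0 mod 17^3.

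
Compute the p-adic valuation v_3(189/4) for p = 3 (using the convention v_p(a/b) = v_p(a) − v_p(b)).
v_3(189/4) = 3

Factor powers of 3 from the numerator and denominator of the reduced fraction: 189 = 3^3 · 7 and 4 = 3^0 · 4. Apply v_p(a/b) = v_p(a) − v_p(b): v_3(189/4) = 3 − 0 = 3.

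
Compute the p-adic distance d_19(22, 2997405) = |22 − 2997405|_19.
d_19(22, 2997405) = 1/130321

Step 1 — x − y = 22 − 2997405 = -2997383. Step 2 — v_19(-2997383) = 4 (factor: -2997383 = −(19^4 · 23); the sign does not affect v_p). Step 3 — |x − y|_19 = 19^{-4} = 1/130321.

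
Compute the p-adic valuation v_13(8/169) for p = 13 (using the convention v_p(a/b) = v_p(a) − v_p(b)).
v_13(8/169) = -2

Factor powers of 13 from the numerator and denominator of the reduced fraction: 8 = 13^0 · 8 and 169 = 13^2 · 1. Apply v_p(a/b) = v_p(a) − v_p(b): v_13(8/169) = 0 − 2 = -2.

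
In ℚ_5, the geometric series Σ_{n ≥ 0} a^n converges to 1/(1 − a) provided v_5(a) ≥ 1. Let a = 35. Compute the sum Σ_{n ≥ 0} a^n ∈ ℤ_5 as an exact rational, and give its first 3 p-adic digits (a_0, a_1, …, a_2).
Σ a^n = 1/(1 − a) = -1/34;  first 3 digits = (1, 2, 0)

v_5(a) = 1 ≥ 1, so the series converges in ℤ_5 to 1/(1 − a) = 1/(1 − 35) = -1/34. Expand this rational in ℤ_5: compute digits iteratively via d_i = x_i mod 5, x_{i+1} = (x_i − d_i)/5. The first 3 digits are (1, 2, 0).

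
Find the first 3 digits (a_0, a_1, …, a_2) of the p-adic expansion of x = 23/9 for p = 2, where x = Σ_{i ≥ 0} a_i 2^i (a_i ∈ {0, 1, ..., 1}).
(a_0, …, a_2) = (1, 1, 1)

v_2(23/9) = 0 (numerator and denominator both coprime to 2), so x ∈ ℤ_2^×. Compute digits iteratively via a_i = x_i mod 2, x_{i+1} = (x_i − a_i)/2, with x_0 = x:
  x_0 = 23/9;  a_0 = 1;  x_1 = (x_0 − 1)/2 = 7/9
  x_1 = 7/9;  a_1 = 1;  x_2 = (x_1 − 1)/2 = -1/9
  x_2 = -1/9;  a_2 = 1;  x_3 = (x_2 − 1)/2 = -5/9
Digits: (1, 1, 1).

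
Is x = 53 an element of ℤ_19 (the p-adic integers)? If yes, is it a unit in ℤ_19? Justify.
x ∈ ℤ_19^× (unit); v_19(x) = 0

ℤ_19 = {x ∈ ℚ_19 : v_19(x) ≥ 0} and ℤ_19^× = {x ∈ ℤ_19 : v_19(x) = 0}. Here v_19(53) = v_19(num) − v_19(den) = 0; compare against these criteria.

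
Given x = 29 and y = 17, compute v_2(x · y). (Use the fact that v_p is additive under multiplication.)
v_2(493) = 0

v_p(x) = 0 (factor: 29 = 2^0 · 29); v_p(y) = 0 (factor: 17 = 2^0 · 17). Additivity: v_p(xy) = v_p(x) + v_p(y) = 0 + 0 = 0. (Direct check: xy = 493 = 2^0 · (493).)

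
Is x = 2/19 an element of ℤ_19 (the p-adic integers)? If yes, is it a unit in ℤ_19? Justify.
x ∉ ℤ_19 (v_19(x) = -1 < 0)

ℤ_19 = {x ∈ ℚ_19 : v_19(x) ≥ 0} and ℤ_19^× = {x ∈ ℤ_19 : v_19(x) = 0}. Here v_19(2/19) = v_19(num) − v_19(den) = -1; compare against these criteria.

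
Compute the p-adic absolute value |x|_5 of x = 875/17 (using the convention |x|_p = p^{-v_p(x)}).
|875/17|_5 = 1/125

Step 1 — compute v_5(x) by factoring powers of 5 out of the numerator and denominator: v_5(875/17) = 3. Step 2 — apply |x|_p = p^{-v_p(x)} = 5^{-3} = 1/125.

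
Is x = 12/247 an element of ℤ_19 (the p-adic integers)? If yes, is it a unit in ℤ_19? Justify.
x ∉ ℤ_19 (v_19(x) = -1 < 0)

ℤ_19 = {x ∈ ℚ_19 : v_19(x) ≥ 0} and ℤ_19^× = {x ∈ ℤ_19 : v_19(x) = 0}. Here v_19(12/247) = v_19(num) − v_19(den) = -1; compare against these criteria.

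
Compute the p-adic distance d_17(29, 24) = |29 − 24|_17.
d_17(29, 24) = 1

Step 1 — x − y = 29 − 24 = 5. Step 2 — v_17(5) = 0 (factor: 5 = (17^0 · 5); the sign does not affect v_p). Step 3 — |x − y|_17 = 17^{0} = 1.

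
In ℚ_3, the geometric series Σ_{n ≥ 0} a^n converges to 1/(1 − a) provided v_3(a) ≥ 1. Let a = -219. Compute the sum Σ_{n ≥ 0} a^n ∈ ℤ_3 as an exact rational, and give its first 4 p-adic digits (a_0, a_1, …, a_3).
Σ a^n = 1/(1 − a) = 1/220;  first 4 digits = (1, 2, 0, 0)

v_3(a) = 1 ≥ 1, so the series converges in ℤ_3 to 1/(1 − a) = 1/(1 − (-219)) = 1/220. Expand this rational in ℤ_3: compute digits iteratively via d_i = x_i mod 3, x_{i+1} = (x_i − d_i)/3. The first 4 digits are (1, 2, 0, 0).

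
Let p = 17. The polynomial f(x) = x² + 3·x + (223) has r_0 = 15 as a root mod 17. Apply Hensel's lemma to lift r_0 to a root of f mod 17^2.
r_1 = 219 (mod 289)

Hensel: r_{i+1} = r_i − f(r_i)·(f′(r_i))^{-1} mod 17^{i+2}, f′(x) = 2x + 3. Iterate:
  r_0 = 15 (mod 17)
  r_1 = 219 (mod 289)
Final: r = 219 satisfies f(r) ≡ 0 mod 17^2.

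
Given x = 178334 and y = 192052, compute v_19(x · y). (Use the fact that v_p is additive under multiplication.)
v_19(34249401368) = 6

v_p(x) = 3 (factor: 178334 = 19^3 · 26); v_p(y) = 3 (factor: 192052 = 19^3 · 28). Additivity: v_p(xy) = v_p(x) + v_p(y) = 3 + 3 = 6. (Direct check: xy = 34249401368 = 19^6 · (728).)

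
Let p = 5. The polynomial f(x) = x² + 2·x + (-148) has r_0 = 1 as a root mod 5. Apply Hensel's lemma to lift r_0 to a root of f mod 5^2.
r_1 = 6 (mod 25)

Hensel: r_{i+1} = r_i − f(r_i)·(f′(r_i))^{-1} mod 5^{i+2}, f′(x) = 2x + 2. Iterate:
  r_0 = 1 (mod 5)
  r_1 = 6 (mod 25)
Final: r = 6 satisfies f(r) ≡ 0 mod 5^2.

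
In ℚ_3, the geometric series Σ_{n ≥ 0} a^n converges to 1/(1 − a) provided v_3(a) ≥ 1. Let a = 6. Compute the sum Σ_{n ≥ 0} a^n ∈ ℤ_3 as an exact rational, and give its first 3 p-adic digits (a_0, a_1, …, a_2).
Σ a^n = 1/(1 − a) = -1/5;  first 3 digits = (1, 2, 1)

v_3(a) = 1 ≥ 1, so the series converges in ℤ_3 to 1/(1 − a) = 1/(1 − 6) = -1/5. Expand this rational in ℤ_3: compute digits iteratively via d_i = x_i mod 3, x_{i+1} = (x_i − d_i)/3. The first 3 digits are (1, 2, 1).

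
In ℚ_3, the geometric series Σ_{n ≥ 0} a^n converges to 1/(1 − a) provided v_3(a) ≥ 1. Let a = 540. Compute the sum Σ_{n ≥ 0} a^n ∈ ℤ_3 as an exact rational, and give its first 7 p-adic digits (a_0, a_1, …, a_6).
Σ a^n = 1/(1 − a) = -1/539;  first 7 digits = (1, 0, 0, 2, 0, 2, 1)

v_3(a) = 3 ≥ 1, so the series converges in ℤ_3 to 1/(1 − a) = 1/(1 − 540) = -1/539. Expand this rational in ℤ_3: compute digits iteratively via d_i = x_i mod 3, x_{i+1} = (x_i − d_i)/3. The first 7 digits are (1, 0, 0, 2, 0, 2, 1).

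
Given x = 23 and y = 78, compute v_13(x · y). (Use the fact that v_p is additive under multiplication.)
v_13(1794) = 1

v_p(x) = 0 (factor: 23 = 13^0 · 23); v_p(y) = 1 (factor: 78 = 13^1 · 6). Additivity: v_p(xy) = v_p(x) + v_p(y) = 0 + 1 = 1. (Direct check: xy = 1794 = 13^1 · (138).)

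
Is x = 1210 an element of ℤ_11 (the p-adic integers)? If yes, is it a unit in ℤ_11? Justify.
x ∈ ℤ_11 but not a unit; v_11(x) = 2 > 0

ℤ_11 = {x ∈ ℚ_11 : v_11(x) ≥ 0} and ℤ_11^× = {x ∈ ℤ_11 : v_11(x) = 0}. Here v_11(1210) = v_11(num) − v_11(den) = 2; compare against these criteria.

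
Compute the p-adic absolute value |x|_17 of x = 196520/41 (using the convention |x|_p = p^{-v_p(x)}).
|196520/41|_17 = 1/4913

Step 1 — compute v_17(x) by factoring powers of 17 out of the numerator and denominator: v_17(196520/41) = 3. Step 2 — apply |x|_p = p^{-v_p(x)} = 17^{-3} = 1/4913.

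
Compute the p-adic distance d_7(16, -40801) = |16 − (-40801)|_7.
d_7(16, -40801) = 1/2401

Step 1 — x − y = 16 − (-40801) = 40817. Step 2 — v_7(40817) = 4 (factor: 40817 = (7^4 · 17); the sign does not affect v_p). Step 3 — |x − y|_7 = 7^{-4} = 1/2401.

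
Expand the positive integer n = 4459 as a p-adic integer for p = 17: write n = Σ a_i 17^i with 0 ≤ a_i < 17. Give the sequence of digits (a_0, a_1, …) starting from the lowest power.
(a_0, a_1, …) = (5, 7, 15)

Repeated division by 17 gives the digits low-to-high: 4459 = 5 + 7·17^1 + 15·17^2. Digit sequence: (5, 7, 15).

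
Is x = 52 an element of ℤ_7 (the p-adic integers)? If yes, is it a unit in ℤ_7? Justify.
x ∈ ℤ_7^× (unit); v_7(x) = 0

ℤ_7 = {x ∈ ℚ_7 : v_7(x) ≥ 0} and ℤ_7^× = {x ∈ ℤ_7 : v_7(x) = 0}. Here v_7(52) = v_7(num) − v_7(den) = 0; compare against these criteria.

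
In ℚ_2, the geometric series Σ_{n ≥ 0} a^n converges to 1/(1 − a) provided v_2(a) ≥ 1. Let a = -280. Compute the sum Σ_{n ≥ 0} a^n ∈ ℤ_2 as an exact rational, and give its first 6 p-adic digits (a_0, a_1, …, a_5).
Σ a^n = 1/(1 − a) = 1/281;  first 6 digits = (1, 0, 0, 1, 0, 1)

v_2(a) = 3 ≥ 1, so the series converges in ℤ_2 to 1/(1 − a) = 1/(1 − (-280)) = 1/281. Expand this rational in ℤ_2: compute digits iteratively via d_i = x_i mod 2, x_{i+1} = (x_i − d_i)/2. The first 6 digits are (1, 0, 0, 1, 0, 1).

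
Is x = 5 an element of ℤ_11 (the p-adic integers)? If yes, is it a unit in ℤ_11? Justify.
x ∈ ℤ_11^× (unit); v_11(x) = 0

ℤ_11 = {x ∈ ℚ_11 : v_11(x) ≥ 0} and ℤ_11^× = {x ∈ ℤ_11 : v_11(x) = 0}. Here v_11(5) = v_11(num) − v_11(den) = 0; compare against these criteria.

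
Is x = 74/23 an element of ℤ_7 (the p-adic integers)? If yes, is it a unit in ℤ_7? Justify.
x ∈ ℤ_7^× (unit); v_7(x) = 0

ℤ_7 = {x ∈ ℚ_7 : v_7(x) ≥ 0} and ℤ_7^× = {x ∈ ℤ_7 : v_7(x) = 0}. Here v_7(74/23) = v_7(num) − v_7(den) = 0; compare against these criteria.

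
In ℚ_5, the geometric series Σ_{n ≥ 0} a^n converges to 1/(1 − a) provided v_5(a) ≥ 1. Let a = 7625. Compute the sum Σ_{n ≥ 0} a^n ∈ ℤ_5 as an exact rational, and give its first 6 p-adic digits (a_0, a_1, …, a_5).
Σ a^n = 1/(1 − a) = -1/7624;  first 6 digits = (1, 0, 0, 1, 2, 2)

v_5(a) = 3 ≥ 1, so the series converges in ℤ_5 to 1/(1 − a) = 1/(1 − 7625) = -1/7624. Expand this rational in ℤ_5: compute digits iteratively via d_i = x_i mod 5, x_{i+1} = (x_i − d_i)/5. The first 6 digits are (1, 0, 0, 1, 2, 2).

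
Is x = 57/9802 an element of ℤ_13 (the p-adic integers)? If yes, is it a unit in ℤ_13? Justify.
x ∉ ℤ_13 (v_13(x) = -2 < 0)

ℤ_13 = {x ∈ ℚ_13 : v_13(x) ≥ 0} and ℤ_13^× = {x ∈ ℤ_13 : v_13(x) = 0}. Here v_13(57/9802) = v_13(num) − v_13(den) = -2; compare against these criteria.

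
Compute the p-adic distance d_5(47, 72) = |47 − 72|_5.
d_5(47, 72) = 1/25

Step 1 — x − y = 47 − 72 = -25. Step 2 — v_5(-25) = 2 (factor: -25 = −(5^2 · 1); the sign does not affect v_p). Step 3 — |x − y|_5 = 5^{-2} = 1/25.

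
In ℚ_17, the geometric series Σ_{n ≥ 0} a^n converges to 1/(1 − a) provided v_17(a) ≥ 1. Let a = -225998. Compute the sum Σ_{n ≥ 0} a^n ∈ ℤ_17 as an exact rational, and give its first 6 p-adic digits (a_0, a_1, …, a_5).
Σ a^n = 1/(1 − a) = 1/225999;  first 6 digits = (1, 0, 0, 5, 14, 16)

v_17(a) = 3 ≥ 1, so the series converges in ℤ_17 to 1/(1 − a) = 1/(1 − (-225998)) = 1/225999. Expand this rational in ℤ_17: compute digits iteratively via d_i = x_i mod 17, x_{i+1} = (x_i − d_i)/17. The first 6 digits are (1, 0, 0, 5, 14, 16).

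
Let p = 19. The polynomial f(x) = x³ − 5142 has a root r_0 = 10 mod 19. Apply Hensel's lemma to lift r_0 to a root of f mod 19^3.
r_2 = 4931 (mod 6859)

Hensel: r_{i+1} = r_i − f(r_i)/f′(r_i) mod 19^{i+2}, where f′(x) = 3x². Iterate:
  r_0 = 10 (mod 19)
  r_1 = 238 (mod 361)
  r_2 = 4931 (mod 6859)
Final: r = 4931 with f(r) ≡ 0 mod 19^3.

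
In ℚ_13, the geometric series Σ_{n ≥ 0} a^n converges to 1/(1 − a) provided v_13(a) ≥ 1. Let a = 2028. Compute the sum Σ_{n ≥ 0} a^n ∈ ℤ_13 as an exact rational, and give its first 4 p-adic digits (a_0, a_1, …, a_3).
Σ a^n = 1/(1 − a) = -1/2027;  first 4 digits = (1, 0, 12, 0)

v_13(a) = 2 ≥ 1, so the series converges in ℤ_13 to 1/(1 − a) = 1/(1 − 2028) = -1/2027. Expand this rational in ℤ_13: compute digits iteratively via d_i = x_i mod 13, x_{i+1} = (x_i − d_i)/13. The first 4 digits are (1, 0, 12, 0).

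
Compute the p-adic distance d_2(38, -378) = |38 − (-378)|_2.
d_2(38, -378) = 1/32

Step 1 — x − y = 38 − (-378) = 416. Step 2 — v_2(416) = 5 (factor: 416 = (2^5 · 13); the sign does not affect v_p). Step 3 — |x − y|_2 = 2^{-5} = 1/32.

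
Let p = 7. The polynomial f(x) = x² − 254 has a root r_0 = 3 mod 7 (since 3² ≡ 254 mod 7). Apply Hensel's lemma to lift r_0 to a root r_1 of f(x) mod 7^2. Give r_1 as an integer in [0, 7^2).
r_1 = 3 (mod 49)

Hensel's recurrence: r_{i+1} = r_i − f(r_i)·(f′(r_i))^{-1} mod 7^{i+2}, with f′(x) = 2x. Iterate:
  r_0 = 3 (mod 7)
  r_1 = 3 (mod 49)
Final: r_1 = 3, and one checks f(r_1) ≡ 0 mod 7^2.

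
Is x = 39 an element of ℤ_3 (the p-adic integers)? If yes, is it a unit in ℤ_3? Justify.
x ∈ ℤ_3 but not a unit; v_3(x) = 1 > 0

ℤ_3 = {x ∈ ℚ_3 : v_3(x) ≥ 0} and ℤ_3^× = {x ∈ ℤ_3 : v_3(x) = 0}. Here v_3(39) = v_3(num) − v_3(den) = 1; compare against these criteria.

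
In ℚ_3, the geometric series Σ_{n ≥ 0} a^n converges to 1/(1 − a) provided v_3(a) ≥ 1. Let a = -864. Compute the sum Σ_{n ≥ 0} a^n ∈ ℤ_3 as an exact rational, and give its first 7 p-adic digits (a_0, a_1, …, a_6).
Σ a^n = 1/(1 − a) = 1/865;  first 7 digits = (1, 0, 0, 1, 1, 2, 2)

v_3(a) = 3 ≥ 1, so the series converges in ℤ_3 to 1/(1 − a) = 1/(1 − (-864)) = 1/865. Expand this rational in ℤ_3: compute digits iteratively via d_i = x_i mod 3, x_{i+1} = (x_i − d_i)/3. The first 7 digits are (1, 0, 0, 1, 1, 2, 2).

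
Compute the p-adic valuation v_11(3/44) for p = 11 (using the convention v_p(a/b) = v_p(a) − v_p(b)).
v_11(3/44) = -1

Factor powers of 11 from the numerator and denominator of the reduced fraction: 3 = 11^0 · 3 and 44 = 11^1 · 4. Apply v_p(a/b) = v_p(a) − v_p(b): v_11(3/44) = 0 − 1 = -1.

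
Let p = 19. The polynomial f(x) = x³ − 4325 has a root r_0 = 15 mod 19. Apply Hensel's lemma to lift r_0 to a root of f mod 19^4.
r_3 = 42347 (mod 130321)

Hensel: r_{i+1} = r_i − f(r_i)/f′(r_i) mod 19^{i+2}, where f′(x) = 3x². Iterate:
  r_0 = 15 (mod 19)
  r_1 = 110 (mod 361)
  r_2 = 1193 (mod 6859)
  r_3 = 42347 (mod 130321)
Final: r = 42347 with f(r) ≡ 0 mod 19^4.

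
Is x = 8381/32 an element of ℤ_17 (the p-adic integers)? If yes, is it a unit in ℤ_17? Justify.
x ∈ ℤ_17 but not a unit; v_17(x) = 2 > 0

ℤ_17 = {x ∈ ℚ_17 : v_17(x) ≥ 0} and ℤ_17^× = {x ∈ ℤ_17 : v_17(x) = 0}. Here v_17(8381/32) = v_17(num) − v_17(den) = 2; compare against these criteria.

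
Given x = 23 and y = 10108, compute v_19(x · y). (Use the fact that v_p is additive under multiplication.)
v_19(232484) = 2

v_p(x) = 0 (factor: 23 = 19^0 · 23); v_p(y) = 2 (factor: 10108 = 19^2 · 28). Additivity: v_p(xy) = v_p(x) + v_p(y) = 0 + 2 = 2. (Direct check: xy = 232484 = 19^2 · (644).)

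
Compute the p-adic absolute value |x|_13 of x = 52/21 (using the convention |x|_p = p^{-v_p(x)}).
|52/21|_13 = 1/13

Step 1 — compute v_13(x) by factoring powers of 13 out of the numerator and denominator: v_13(52/21) = 1. Step 2 — apply |x|_p = p^{-v_p(x)} = 13^{-1} = 1/13.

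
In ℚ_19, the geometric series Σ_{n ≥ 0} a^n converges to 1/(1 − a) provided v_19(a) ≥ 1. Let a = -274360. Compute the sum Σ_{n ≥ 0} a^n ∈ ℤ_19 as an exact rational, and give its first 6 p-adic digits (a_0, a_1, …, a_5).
Σ a^n = 1/(1 − a) = 1/274361;  first 6 digits = (1, 0, 0, 17, 16, 18)

v_19(a) = 3 ≥ 1, so the series converges in ℤ_19 to 1/(1 − a) = 1/(1 − (-274360)) = 1/274361. Expand this rational in ℤ_19: compute digits iteratively via d_i = x_i mod 19, x_{i+1} = (x_i − d_i)/19. The first 6 digits are (1, 0, 0, 17, 16, 18).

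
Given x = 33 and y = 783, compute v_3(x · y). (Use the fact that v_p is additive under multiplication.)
v_3(25839) = 4

v_p(x) = 1 (factor: 33 = 3^1 · 11); v_p(y) = 3 (factor: 783 = 3^3 · 29). Additivity: v_p(xy) = v_p(x) + v_p(y) = 1 + 3 = 4. (Direct check: xy = 25839 = 3^4 · (319).)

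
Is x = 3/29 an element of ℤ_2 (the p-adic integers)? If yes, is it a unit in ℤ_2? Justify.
x ∈ ℤ_2^× (unit); v_2(x) = 0

ℤ_2 = {x ∈ ℚ_2 : v_2(x) ≥ 0} and ℤ_2^× = {x ∈ ℤ_2 : v_2(x) = 0}. Here v_2(3/29) = v_2(num) − v_2(den) = 0; compare against these criteria.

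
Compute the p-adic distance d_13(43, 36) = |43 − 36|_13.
d_13(43, 36) = 1

Step 1 — x − y = 43 − 36 = 7. Step 2 — v_13(7) = 0 (factor: 7 = (13^0 · 7); the sign does not affect v_p). Step 3 — |x − y|_13 = 13^{0} = 1.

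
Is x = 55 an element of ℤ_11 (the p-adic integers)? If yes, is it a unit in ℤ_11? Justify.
x ∈ ℤ_11 but not a unit; v_11(x) = 1 > 0

ℤ_11 = {x ∈ ℚ_11 : v_11(x) ≥ 0} and ℤ_11^× = {x ∈ ℤ_11 : v_11(x) = 0}. Here v_11(55) = v_11(num) − v_11(den) = 1; compare against these criteria.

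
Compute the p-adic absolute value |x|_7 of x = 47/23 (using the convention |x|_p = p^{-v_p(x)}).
|47/23|_7 = 1

Step 1 — compute v_7(x) by factoring powers of 7 out of the numerator and denominator: v_7(47/23) = 0. Step 2 — apply |x|_p = p^{-v_p(x)} = 7^{0} = 1.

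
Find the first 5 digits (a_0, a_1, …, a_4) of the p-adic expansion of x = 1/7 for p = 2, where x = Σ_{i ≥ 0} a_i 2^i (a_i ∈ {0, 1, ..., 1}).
(a_0, …, a_4) = (1, 1, 1, 0, 1)

v_2(1/7) = 0 (numerator and denominator both coprime to 2), so x ∈ ℤ_2^×. Compute digits iteratively via a_i = x_i mod 2, x_{i+1} = (x_i − a_i)/2, with x_0 = x:
  x_0 = 1/7;  a_0 = 1;  x_1 = (x_0 − 1)/2 = -3/7
  x_1 = -3/7;  a_1 = 1;  x_2 = (x_1 − 1)/2 = -5/7
  x_2 = -5/7;  a_2 = 1;  x_3 = (x_2 − 1)/2 = -6/7
  x_3 = -6/7;  a_3 = 0;  x_4 = (x_3 − 0)/2 = -3/7
  x_4 = -3/7;  a_4 = 1;  x_5 = (x_4 − 1)/2 = -5/7
Digits: (1, 1, 1, 0, 1).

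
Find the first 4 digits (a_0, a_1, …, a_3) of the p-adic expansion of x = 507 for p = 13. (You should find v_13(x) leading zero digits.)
(a_0, …, a_3) = (0, 0, 3, 0)

v_13(507) = 2, so a_0 = ... = a_1 = 0. Factor out: x = 13^2 · u with u = 3 a unit in ℤ_13. Expand u iteratively via a_{v+i} = u_i mod 13, u_{i+1} = (u_i − a_{v+i})/13:
  u_0 = 3;  a_2 = 3;  u_1 = (u_0 − 3)/13 = 0
  u_1 = 0;  a_3 = 0;  u_2 = (u_1 − 0)/13 = 0
Digits: (0, 0, 3, 0).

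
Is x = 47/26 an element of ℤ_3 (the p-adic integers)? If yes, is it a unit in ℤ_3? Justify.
x ∈ ℤ_3^× (unit); v_3(x) = 0

ℤ_3 = {x ∈ ℚ_3 : v_3(x) ≥ 0} and ℤ_3^× = {x ∈ ℤ_3 : v_3(x) = 0}. Here v_3(47/26) = v_3(num) − v_3(den) = 0; compare against these criteria.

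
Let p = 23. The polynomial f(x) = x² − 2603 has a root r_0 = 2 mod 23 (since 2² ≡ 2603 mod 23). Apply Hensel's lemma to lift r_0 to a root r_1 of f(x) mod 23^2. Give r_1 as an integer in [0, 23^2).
r_1 = 255 (mod 529)

Hensel's recurrence: r_{i+1} = r_i − f(r_i)·(f′(r_i))^{-1} mod 23^{i+2}, with f′(x) = 2x. Iterate:
  r_0 = 2 (mod 23)
  r_1 = 255 (mod 529)
Final: r_1 = 255, and one checks f(r_1) ≡ 0 mod 23^2.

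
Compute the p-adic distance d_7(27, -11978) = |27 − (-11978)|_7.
d_7(27, -11978) = 1/2401

Step 1 — x − y = 27 − (-11978) = 12005. Step 2 — v_7(12005) = 4 (factor: 12005 = (7^4 · 5); the sign does not affect v_p). Step 3 — |x − y|_7 = 7^{-4} = 1/2401.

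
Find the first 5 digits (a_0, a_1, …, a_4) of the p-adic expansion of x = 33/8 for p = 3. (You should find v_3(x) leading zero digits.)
(a_0, …, a_4) = (0, 1, 2, 2, 1)

v_3(33/8) = 1, so a_0 = ... = a_0 = 0. Factor out: x = 3^1 · u with u = 11/8 a unit in ℤ_3. Expand u iteratively via a_{v+i} = u_i mod 3, u_{i+1} = (u_i − a_{v+i})/3:
  u_0 = 11/8;  a_1 = 1;  u_1 = (u_0 − 1)/3 = 1/8
  u_1 = 1/8;  a_2 = 2;  u_2 = (u_1 − 2)/3 = -5/8
  u_2 = -5/8;  a_3 = 2;  u_3 = (u_2 − 2)/3 = -7/8
  u_3 = -7/8;  a_4 = 1;  u_4 = (u_3 − 1)/3 = -5/8
Digits: (0, 1, 2, 2, 1).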